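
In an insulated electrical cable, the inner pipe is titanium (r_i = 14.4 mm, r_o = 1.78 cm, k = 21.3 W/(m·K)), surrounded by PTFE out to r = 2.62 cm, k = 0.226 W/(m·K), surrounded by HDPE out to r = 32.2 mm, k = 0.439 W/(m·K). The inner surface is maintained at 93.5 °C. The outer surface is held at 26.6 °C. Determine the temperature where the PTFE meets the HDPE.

T = 40.9 °C

Resistance network (inner→outer):
  R'_titanium = ln(0.0178/0.0144)/(2πk) = 0.2120/(2π·21.3) = 0.001584 m·K/W
  R'_PTFE = ln(0.0262/0.0178)/(2πk) = 0.3866/(2π·0.226) = 0.2722 m·K/W
  R'_HDPE = ln(0.0322/0.0262)/(2πk) = 0.2062/(2π·0.439) = 0.07476 m·K/W
ΣR = 0.001584 + 0.2722 + 0.07476 = 0.3485 m·K/W
Q' = ΔT/ΣR = (93.5 °C − 26.6 °C)/0.3485 = 192.0 W/m
From the inner boundary to the PTFE/HDPE interface, ΣR_partial = 0.2738 m·K/W.
T_interface = T_in − Q'·ΣR_partial = 93.5 °C − (192.0)(0.2738) = 40.9 °C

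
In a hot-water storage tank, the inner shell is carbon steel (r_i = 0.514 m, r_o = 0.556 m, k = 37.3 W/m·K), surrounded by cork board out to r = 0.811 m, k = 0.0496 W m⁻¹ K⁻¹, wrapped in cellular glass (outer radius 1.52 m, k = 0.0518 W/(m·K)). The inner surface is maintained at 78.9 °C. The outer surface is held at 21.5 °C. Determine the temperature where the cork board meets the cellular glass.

Series thermal resistances, inner to outer:
  R_carbon steel = (1/0.514 − 1/0.556)/(4πk) = 0.1470/(4π·37.3) = 3.135×10^-4 K/W
  R_cork board = (1/0.556 − 1/0.811)/(4πk) = 0.5655/(4π·0.0496) = 0.9073 K/W
  R_cellular glass = (1/0.811 − 1/1.52)/(4πk) = 0.5752/(4π·0.0518) = 0.8836 K/W
ΣR = 3.135×10^-4 + 0.9073 + 0.8836 = 1.791 K/W
Q = ΔT/ΣR = (78.9 °C − 21.5 °C)/1.791 = 32.05 W
From the inner boundary to the cork board/cellular glass interface, ΣR_partial = 0.9076 K/W.
T_interface = T_in − Q·ΣR_partial = 78.9 °C − (32.05)(0.9076) = 49.8 °C

T = 49.8 °C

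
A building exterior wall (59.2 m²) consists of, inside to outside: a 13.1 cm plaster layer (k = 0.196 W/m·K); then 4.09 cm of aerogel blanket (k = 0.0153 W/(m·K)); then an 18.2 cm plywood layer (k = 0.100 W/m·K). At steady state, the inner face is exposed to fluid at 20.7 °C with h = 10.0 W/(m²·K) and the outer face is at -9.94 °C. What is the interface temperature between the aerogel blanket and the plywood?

Series thermal resistances, inner to outer:
  R_conv,in = 1/(hA) = 1/(10.0·59.2) = 0.001689 K/W
  R_plaster = L/(kA) = 0.131/(0.196·59.2) = 0.01129 K/W
  R_aerogel blanket = L/(kA) = 0.0409/(0.0153·59.2) = 0.04516 K/W
  R_plywood = L/(kA) = 0.182/(0.100·59.2) = 0.03074 K/W
ΣR = 0.001689 + 0.01129 + 0.04516 + 0.03074 = 0.08888 K/W
Q = ΔT/ΣR = (20.7 °C − -9.94 °C)/0.08888 = 344.7 W
From the inner boundary to the aerogel blanket/plywood interface, ΣR_partial = 0.05814 K/W.
T_interface = T_in − Q·ΣR_partial = 20.7 °C − (344.7)(0.05814) = 0.66 °C

T = 0.66 °C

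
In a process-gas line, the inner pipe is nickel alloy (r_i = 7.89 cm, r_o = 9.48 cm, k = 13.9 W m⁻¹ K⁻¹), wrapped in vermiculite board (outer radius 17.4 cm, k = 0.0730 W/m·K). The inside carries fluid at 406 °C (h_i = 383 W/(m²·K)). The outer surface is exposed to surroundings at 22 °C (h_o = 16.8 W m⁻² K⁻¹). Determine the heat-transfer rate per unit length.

Series thermal resistances, inner to outer:
  R'_conv,in = 1/(2πr h) = 1/(2π·0.0789·383) = 0.005267 m·K/W
  R'_nickel alloy = ln(0.0948/0.0789)/(2πk) = 0.1836/(2π·13.9) = 0.002102 m·K/W
  R'_vermiculite board = ln(0.174/0.0948)/(2πk) = 0.6073/(2π·0.0730) = 1.324 m·K/W
  R'_conv,out = 1/(2πr h) = 1/(2π·0.174·16.8) = 0.05445 m·K/W
ΣR = 0.005267 + 0.002102 + 1.324 + 0.05445 = 1.386 m·K/W
Q' = ΔT/ΣR = (406 °C − 22 °C)/1.386 = 277 W/m

Q' = 277 W/m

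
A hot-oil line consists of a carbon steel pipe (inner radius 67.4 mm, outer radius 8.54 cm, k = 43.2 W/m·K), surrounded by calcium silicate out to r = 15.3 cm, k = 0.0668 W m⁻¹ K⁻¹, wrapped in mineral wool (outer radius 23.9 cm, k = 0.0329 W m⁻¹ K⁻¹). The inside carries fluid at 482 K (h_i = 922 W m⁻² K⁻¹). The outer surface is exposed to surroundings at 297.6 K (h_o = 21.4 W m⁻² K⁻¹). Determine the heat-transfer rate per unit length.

Series thermal resistances, inner to outer:
  R'_conv,in = 1/(2πr h) = 1/(2π·0.0674·922) = 0.002561 m·K/W
  R'_carbon steel = ln(0.0854/0.0674)/(2πk) = 0.2367/(2π·43.2) = 8.720×10^-4 m·K/W
  R'_calcium silicate = ln(0.153/0.0854)/(2πk) = 0.5831/(2π·0.0668) = 1.389 m·K/W
  R'_mineral wool = ln(0.239/0.153)/(2πk) = 0.4460/(2π·0.0329) = 2.158 m·K/W
  R'_conv,out = 1/(2πr h) = 1/(2π·0.239·21.4) = 0.03112 m·K/W
ΣR = 0.002561 + 8.720×10^-4 + 1.389 + 2.158 + 0.03112 = 3.582 m·K/W
Q' = ΔT/ΣR = (482 K − 297.6 K)/3.582 = 51.5 W/m

Q' = 51.5 W/m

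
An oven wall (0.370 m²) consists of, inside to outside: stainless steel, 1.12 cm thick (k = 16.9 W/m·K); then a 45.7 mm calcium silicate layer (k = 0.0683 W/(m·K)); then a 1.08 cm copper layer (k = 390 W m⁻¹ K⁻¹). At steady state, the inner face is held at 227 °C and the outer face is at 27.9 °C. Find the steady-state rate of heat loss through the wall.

Q = 110 W

Treat each layer as a resistance in series:
  R_stainless steel = L/(kA) = 0.0112/(16.9·0.370) = 0.001791 K/W
  R_calcium silicate = L/(kA) = 0.0457/(0.0683·0.370) = 1.808 K/W
  R_copper = L/(kA) = 0.0108/(390·0.370) = 7.484×10^-5 K/W
ΣR = 0.001791 + 1.808 + 7.484×10^-5 = 1.810 K/W
Q = ΔT/ΣR = (227 °C − 27.9 °C)/1.810 = 110 W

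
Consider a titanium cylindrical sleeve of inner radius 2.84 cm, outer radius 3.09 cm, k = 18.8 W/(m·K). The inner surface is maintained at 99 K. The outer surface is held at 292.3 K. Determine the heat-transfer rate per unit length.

Q' = 2πk·ΔT/ln(r₂/r₁) = 2π × 18.8 × 193.3 / ln(0.0309/0.0284) = 2.71×10^5 W/m

Q' = 271 kW/m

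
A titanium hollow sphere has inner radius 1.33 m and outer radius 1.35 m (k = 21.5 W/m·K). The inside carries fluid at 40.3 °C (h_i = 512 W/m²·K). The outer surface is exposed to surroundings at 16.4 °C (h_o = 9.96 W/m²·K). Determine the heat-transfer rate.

Q = 5.30 kW

Treat each layer as a resistance in series:
  R_conv,in = 1/(4πr²h) = 1/(4π·1.33²·512) = 8.787×10^-5 K/W
  R_titanium = (1/1.33 − 1/1.35)/(4πk) = 0.01114/(4π·21.5) = 4.123×10^-5 K/W
  R_conv,out = 1/(4πr²h) = 1/(4π·1.35²·9.96) = 0.004384 K/W
ΣR = 8.787×10^-5 + 4.123×10^-5 + 0.004384 = 0.004513 K/W
Q = ΔT/ΣR = (40.3 °C − 16.4 °C)/0.004513 = 5300 W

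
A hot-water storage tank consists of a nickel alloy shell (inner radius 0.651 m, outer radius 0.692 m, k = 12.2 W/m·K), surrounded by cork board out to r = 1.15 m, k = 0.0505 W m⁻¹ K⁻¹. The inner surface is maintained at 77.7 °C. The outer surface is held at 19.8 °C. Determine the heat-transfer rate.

Q = 63.8 W

Resistance network (inner→outer):
  R_nickel alloy = (1/0.651 − 1/0.692)/(4πk) = 0.09101/(4π·12.2) = 5.936×10^-4 K/W
  R_cork board = (1/0.692 − 1/1.15)/(4πk) = 0.5755/(4π·0.0505) = 0.9069 K/W
ΣR = 5.936×10^-4 + 0.9069 = 0.9075 K/W
Q = ΔT/ΣR = (77.7 °C − 19.8 °C)/0.9075 = 63.8 W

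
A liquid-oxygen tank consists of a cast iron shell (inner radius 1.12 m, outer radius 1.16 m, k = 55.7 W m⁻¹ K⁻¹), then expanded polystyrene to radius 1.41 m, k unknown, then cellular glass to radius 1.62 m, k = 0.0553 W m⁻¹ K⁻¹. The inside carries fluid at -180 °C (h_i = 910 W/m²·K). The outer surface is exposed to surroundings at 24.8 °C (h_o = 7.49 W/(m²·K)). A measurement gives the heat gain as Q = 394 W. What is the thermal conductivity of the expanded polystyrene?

k = 0.0317 W/m·K

ΣR = ΔT/Q = |-180 − 24.8|/394 = 0.5198 K/W
Known resistances:
  R_conv,in = 1/(4πr²h) = 1/(4π·1.12²·910) = 6.971×10^-5 K/W
  R_cast iron = (1/1.12 − 1/1.16)/(4πk) = 0.03079/(4π·55.7) = 4.399×10^-5 K/W
  R_cellular glass = (1/1.41 − 1/1.62)/(4πk) = 0.09194/(4π·0.0553) = 0.1323 K/W
  R_conv,out = 1/(4πr²h) = 1/(4π·1.62²·7.49) = 0.004048 K/W
R_expanded polystyrene = ΣR − ΣR_known = 0.5198 − 0.1365 = 0.3833 K/W
(1/r₁−1/r₂)/(4πk) = 0.3833 ⇒ k = 0.1528/(4π·0.3833) = 0.0317 W/m·K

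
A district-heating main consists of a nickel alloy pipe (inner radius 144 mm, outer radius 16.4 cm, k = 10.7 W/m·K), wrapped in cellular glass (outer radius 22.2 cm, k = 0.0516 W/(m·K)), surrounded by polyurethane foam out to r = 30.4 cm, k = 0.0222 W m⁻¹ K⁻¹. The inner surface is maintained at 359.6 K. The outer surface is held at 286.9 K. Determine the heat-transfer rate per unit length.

Q' = 22.8 W/m

Resistance network (inner→outer):
  R'_nickel alloy = ln(0.164/0.144)/(2πk) = 0.1301/(2π·10.7) = 0.001934 m·K/W
  R'_cellular glass = ln(0.222/0.164)/(2πk) = 0.3028/(2π·0.0516) = 0.9340 m·K/W
  R'_polyurethane foam = ln(0.304/0.222)/(2πk) = 0.3144/(2π·0.0222) = 2.254 m·K/W
ΣR = 0.001934 + 0.9340 + 2.254 = 3.190 m·K/W
Q' = ΔT/ΣR = (359.6 K − 286.9 K)/3.190 = 22.8 W/m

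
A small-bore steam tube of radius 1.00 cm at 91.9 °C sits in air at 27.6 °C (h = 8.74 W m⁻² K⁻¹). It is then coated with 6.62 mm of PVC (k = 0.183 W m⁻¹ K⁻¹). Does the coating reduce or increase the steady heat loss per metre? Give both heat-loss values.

Critical radius for a cylinder: r_cr = k/h = 0.0209 m = 2.09 cm.
Outer radius after coating: r₂ = 0.0100 + 0.00662 = 0.01662 m.
Since r₁ < r_cr and r₂ ≤ r_cr, the coating moves toward the maximum at r_cr — heat loss rises.
Bare: R = 1/(2πr₁h) = 1.821 m·K/W; Q = 64.3/1.821 = 35.3 W/m.
Coated: R = R_cond + R_conv = 1.537 m·K/W; Q = 64.3/1.537 = 41.8 W/m.

increases: 35.3 → 41.8 W/m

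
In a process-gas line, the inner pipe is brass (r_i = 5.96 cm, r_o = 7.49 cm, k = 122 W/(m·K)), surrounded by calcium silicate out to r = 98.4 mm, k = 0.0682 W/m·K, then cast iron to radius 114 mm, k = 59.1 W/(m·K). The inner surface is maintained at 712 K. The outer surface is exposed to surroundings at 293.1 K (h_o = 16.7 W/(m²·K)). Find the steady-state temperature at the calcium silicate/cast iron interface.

Series thermal resistances, inner to outer:
  R'_brass = ln(0.0749/0.0596)/(2πk) = 0.2285/(2π·122) = 2.981×10^-4 m·K/W
  R'_calcium silicate = ln(0.0984/0.0749)/(2πk) = 0.2729/(2π·0.0682) = 0.6368 m·K/W
  R'_cast iron = ln(0.114/0.0984)/(2πk) = 0.1472/(2π·59.1) = 3.963×10^-4 m·K/W
  R'_conv,out = 1/(2πr h) = 1/(2π·0.114·16.7) = 0.08360 m·K/W
ΣR = 2.981×10^-4 + 0.6368 + 3.963×10^-4 + 0.08360 = 0.7211 m·K/W
Q' = ΔT/ΣR = (712 K − 293.1 K)/0.7211 = 580.9 W/m
From the inner boundary to the calcium silicate/cast iron interface, ΣR_partial = 0.6371 m·K/W.
T_interface = T_in − Q'·ΣR_partial = 712 K − (580.9)(0.6371) = 341.9 K

T = 341.9 K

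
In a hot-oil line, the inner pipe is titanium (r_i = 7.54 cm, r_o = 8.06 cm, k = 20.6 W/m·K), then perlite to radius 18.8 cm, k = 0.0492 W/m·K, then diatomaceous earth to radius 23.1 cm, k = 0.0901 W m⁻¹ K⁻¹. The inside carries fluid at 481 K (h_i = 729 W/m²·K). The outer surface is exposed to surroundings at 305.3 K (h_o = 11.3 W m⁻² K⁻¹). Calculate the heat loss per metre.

Q' = 55.5 W/m

Series thermal resistances, inner to outer:
  R'_conv,in = 1/(2πr h) = 1/(2π·0.0754·729) = 0.002895 m·K/W
  R'_titanium = ln(0.0806/0.0754)/(2πk) = 0.06669/(2π·20.6) = 5.153×10^-4 m·K/W
  R'_perlite = ln(0.188/0.0806)/(2πk) = 0.8469/(2π·0.0492) = 2.740 m·K/W
  R'_diatomaceous earth = ln(0.231/0.188)/(2πk) = 0.2060/(2π·0.0901) = 0.3638 m·K/W
  R'_conv,out = 1/(2πr h) = 1/(2π·0.231·11.3) = 0.06097 m·K/W
ΣR = 0.002895 + 5.153×10^-4 + 2.740 + 0.3638 + 0.06097 = 3.168 m·K/W
Q' = ΔT/ΣR = (481 K − 305.3 K)/3.168 = 55.5 W/m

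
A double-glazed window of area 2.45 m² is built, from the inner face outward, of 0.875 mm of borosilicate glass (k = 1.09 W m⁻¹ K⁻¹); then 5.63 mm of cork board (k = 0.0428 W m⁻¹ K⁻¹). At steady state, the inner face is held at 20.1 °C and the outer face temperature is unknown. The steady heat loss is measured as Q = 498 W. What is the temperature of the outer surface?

Series resistances:
  R_borosilicate glass = L/(kA) = 8.75×10^-4/(1.09·2.45) = 3.277×10^-4 K/W
  R_cork board = L/(kA) = 0.00563/(0.0428·2.45) = 0.05369 K/W
ΣR = 0.05402 K/W
ΔT = Q·ΣR = 498 × 0.05402 = 26.90 K
Heat flows outward, so T_out = T_in − ΔT = 20.1 − 26.90 = -6.80 °C

T_out = -6.80 °C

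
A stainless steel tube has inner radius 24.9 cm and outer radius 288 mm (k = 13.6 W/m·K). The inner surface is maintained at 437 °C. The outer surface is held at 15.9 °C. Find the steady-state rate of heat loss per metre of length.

Q' = 2πk·ΔT/ln(r₂/r₁) = 2π × 13.6 × 421.1 / ln(0.288/0.249) = 2.47×10^5 W/m

Q' = 247 kW/m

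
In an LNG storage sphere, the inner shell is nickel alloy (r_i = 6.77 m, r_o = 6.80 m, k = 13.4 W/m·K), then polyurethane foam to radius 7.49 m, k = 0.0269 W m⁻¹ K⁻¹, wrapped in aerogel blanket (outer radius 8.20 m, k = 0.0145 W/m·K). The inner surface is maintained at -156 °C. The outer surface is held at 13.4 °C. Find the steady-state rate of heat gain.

Q = 1640 W

Treat each layer as a resistance in series:
  R_nickel alloy = (1/6.77 − 1/6.80)/(4πk) = 6.517×10^-4/(4π·13.4) = 3.870×10^-6 K/W
  R_polyurethane foam = (1/6.80 − 1/7.49)/(4πk) = 0.01355/(4π·0.0269) = 0.04008 K/W
  R_aerogel blanket = (1/7.49 − 1/8.20)/(4πk) = 0.01156/(4π·0.0145) = 0.06344 K/W
ΣR = 3.870×10^-6 + 0.04008 + 0.06344 = 0.1035 K/W
Q = ΔT/ΣR = (-156 °C − 13.4 °C)/0.1035 = -1640 W
(Negative Q ⇒ heat flows inward; heat gain = 1640 W.)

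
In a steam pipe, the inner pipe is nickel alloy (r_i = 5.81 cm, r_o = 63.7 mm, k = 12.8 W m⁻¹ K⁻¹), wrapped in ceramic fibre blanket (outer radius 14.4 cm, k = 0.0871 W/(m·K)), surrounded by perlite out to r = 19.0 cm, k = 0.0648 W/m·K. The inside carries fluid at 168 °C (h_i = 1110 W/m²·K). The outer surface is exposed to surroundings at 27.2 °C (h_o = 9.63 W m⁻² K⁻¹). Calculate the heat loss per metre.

Q' = 62.3 W/m

Treat each layer as a resistance in series:
  R'_conv,in = 1/(2πr h) = 1/(2π·0.0581·1110) = 0.002468 m·K/W
  R'_nickel alloy = ln(0.0637/0.0581)/(2πk) = 0.09202/(2π·12.8) = 0.001144 m·K/W
  R'_ceramic fibre blanket = ln(0.144/0.0637)/(2πk) = 0.8156/(2π·0.0871) = 1.490 m·K/W
  R'_perlite = ln(0.190/0.144)/(2πk) = 0.2772/(2π·0.0648) = 0.6809 m·K/W
  R'_conv,out = 1/(2πr h) = 1/(2π·0.190·9.63) = 0.08698 m·K/W
ΣR = 0.002468 + 0.001144 + 1.490 + 0.6809 + 0.08698 = 2.261 m·K/W
Q' = ΔT/ΣR = (168 °C − 27.2 °C)/2.261 = 62.3 W/m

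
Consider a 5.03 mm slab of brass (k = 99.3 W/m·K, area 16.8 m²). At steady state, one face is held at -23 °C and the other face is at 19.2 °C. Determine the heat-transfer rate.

Q = kA·ΔT/L = 99.3 × 16.8 × |-23 °C − 19.2 °C| / 0.00503 = 1.40×10^7 W

Q = 1.40×10^7 W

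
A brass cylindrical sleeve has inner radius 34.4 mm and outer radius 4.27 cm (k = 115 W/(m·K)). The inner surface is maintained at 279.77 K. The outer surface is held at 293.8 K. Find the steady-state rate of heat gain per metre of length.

Q' = 46.9 kW/m

Q' = 2πk·ΔT/ln(r₂/r₁) = 2π × 115 × 14.03 / ln(0.0427/0.0344) = 46900 W/m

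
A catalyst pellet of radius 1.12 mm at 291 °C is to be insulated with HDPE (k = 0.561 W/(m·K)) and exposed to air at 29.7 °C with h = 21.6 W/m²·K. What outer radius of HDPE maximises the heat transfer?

For a sphere, r_cr = 2k_ins/h = 2·0.561/21.6 = 0.0519 m = 5.19 cm

r_cr = 5.19 cm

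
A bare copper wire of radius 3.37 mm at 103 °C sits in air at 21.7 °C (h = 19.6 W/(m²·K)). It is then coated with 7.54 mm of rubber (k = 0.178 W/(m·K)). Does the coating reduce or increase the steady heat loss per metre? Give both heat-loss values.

increases: 33.7 → 45.3 W/m

Critical radius for a cylinder: r_cr = k/h = 0.00908 m = 0.908 cm.
Outer radius after coating: r₂ = 0.00337 + 0.00754 = 0.01091 m.
r₁ < r_cr < r₂: heat loss rises to a maximum at r_cr then falls. Whether the coating helps depends on whether Q(r₂) has dropped back below Q(r₁).
Bare: R = 1/(2πr₁h) = 2.410 m·K/W; Q = 81.3/2.410 = 33.7 W/m.
Coated: R = R_cond + R_conv = 1.795 m·K/W; Q = 81.3/1.795 = 45.3 W/m.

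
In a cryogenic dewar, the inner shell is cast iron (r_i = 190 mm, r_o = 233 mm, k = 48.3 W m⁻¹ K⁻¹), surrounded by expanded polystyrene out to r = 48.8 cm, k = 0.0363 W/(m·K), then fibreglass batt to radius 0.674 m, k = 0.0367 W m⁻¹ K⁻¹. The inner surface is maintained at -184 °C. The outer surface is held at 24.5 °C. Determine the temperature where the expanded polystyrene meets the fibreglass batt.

Resistance network (inner→outer):
  R_cast iron = (1/0.190 − 1/0.233)/(4πk) = 0.9713/(4π·48.3) = 0.001600 K/W
  R_expanded polystyrene = (1/0.233 − 1/0.488)/(4πk) = 2.243/(4π·0.0363) = 4.916 K/W
  R_fibreglass batt = (1/0.488 − 1/0.674)/(4πk) = 0.5655/(4π·0.0367) = 1.226 K/W
ΣR = 0.001600 + 4.916 + 1.226 = 6.144 K/W
Q = ΔT/ΣR = (-184 °C − 24.5 °C)/6.144 = -33.94 W
From the inner boundary to the expanded polystyrene/fibreglass batt interface, ΣR_partial = 4.918 K/W.
T_interface = T_in − Q·ΣR_partial = -184 °C − (-33.94)(4.918) = -17.1 °C

T = -17.1 °C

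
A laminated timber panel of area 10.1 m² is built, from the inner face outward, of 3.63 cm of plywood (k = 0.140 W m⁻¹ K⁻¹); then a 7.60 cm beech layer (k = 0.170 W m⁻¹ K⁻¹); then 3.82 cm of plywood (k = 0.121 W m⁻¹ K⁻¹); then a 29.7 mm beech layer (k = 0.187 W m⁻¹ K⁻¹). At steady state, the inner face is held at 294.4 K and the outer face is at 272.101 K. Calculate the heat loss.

Series thermal resistances, inner to outer:
  R_plywood = L/(kA) = 0.0363/(0.140·10.1) = 0.02567 K/W
  R_beech = L/(kA) = 0.0760/(0.170·10.1) = 0.04426 K/W
  R_plywood = L/(kA) = 0.0382/(0.121·10.1) = 0.03126 K/W
  R_beech = L/(kA) = 0.0297/(0.187·10.1) = 0.01573 K/W
ΣR = 0.02567 + 0.04426 + 0.03126 + 0.01573 = 0.1169 K/W
Q = ΔT/ΣR = (294.4 K − 272.101 K)/0.1169 = 191 W

Q = 191 W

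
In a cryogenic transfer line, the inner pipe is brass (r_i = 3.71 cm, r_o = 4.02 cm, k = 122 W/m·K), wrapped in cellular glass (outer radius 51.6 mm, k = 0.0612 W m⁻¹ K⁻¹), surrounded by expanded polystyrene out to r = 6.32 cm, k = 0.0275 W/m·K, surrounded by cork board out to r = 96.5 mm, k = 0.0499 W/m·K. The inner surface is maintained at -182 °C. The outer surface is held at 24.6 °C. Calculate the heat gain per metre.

Q' = 65.1 W/m

Treat each layer as a resistance in series:
  R'_brass = ln(0.0402/0.0371)/(2πk) = 0.08025/(2π·122) = 1.047×10^-4 m·K/W
  R'_cellular glass = ln(0.0516/0.0402)/(2πk) = 0.2497/(2π·0.0612) = 0.6492 m·K/W
  R'_expanded polystyrene = ln(0.0632/0.0516)/(2πk) = 0.2028/(2π·0.0275) = 1.174 m·K/W
  R'_cork board = ln(0.0965/0.0632)/(2πk) = 0.4232/(2π·0.0499) = 1.350 m·K/W
ΣR = 1.047×10^-4 + 0.6492 + 1.174 + 1.350 = 3.173 m·K/W
Q' = ΔT/ΣR = (-182 °C − 24.6 °C)/3.173 = -65.1 W/m
(Negative Q' ⇒ heat flows inward; heat gain = 65.1 W/m.)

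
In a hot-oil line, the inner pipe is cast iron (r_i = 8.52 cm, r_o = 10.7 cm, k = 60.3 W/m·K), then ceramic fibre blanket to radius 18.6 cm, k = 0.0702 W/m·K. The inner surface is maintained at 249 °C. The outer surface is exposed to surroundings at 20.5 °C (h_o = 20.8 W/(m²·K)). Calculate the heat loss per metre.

Q' = 176 W/m

Treat each layer as a resistance in series:
  R'_cast iron = ln(0.107/0.0852)/(2πk) = 0.2278/(2π·60.3) = 6.013×10^-4 m·K/W
  R'_ceramic fibre blanket = ln(0.186/0.107)/(2πk) = 0.5529/(2π·0.0702) = 1.254 m·K/W
  R'_conv,out = 1/(2πr h) = 1/(2π·0.186·20.8) = 0.04114 m·K/W
ΣR = 6.013×10^-4 + 1.254 + 0.04114 = 1.296 m·K/W
Q' = ΔT/ΣR = (249 °C − 20.5 °C)/1.296 = 176 W/m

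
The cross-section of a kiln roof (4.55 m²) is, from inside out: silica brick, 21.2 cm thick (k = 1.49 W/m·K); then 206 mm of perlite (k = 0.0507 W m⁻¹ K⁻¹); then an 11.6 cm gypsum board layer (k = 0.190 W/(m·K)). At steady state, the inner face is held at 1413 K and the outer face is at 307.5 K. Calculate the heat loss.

Series thermal resistances, inner to outer:
  R_silica brick = L/(kA) = 0.212/(1.49·4.55) = 0.03127 K/W
  R_perlite = L/(kA) = 0.206/(0.0507·4.55) = 0.8930 K/W
  R_gypsum board = L/(kA) = 0.116/(0.190·4.55) = 0.1342 K/W
ΣR = 0.03127 + 0.8930 + 0.1342 = 1.058 K/W
Q = ΔT/ΣR = (1413 K − 307.5 K)/1.058 = 1040 W

Q = 1040 W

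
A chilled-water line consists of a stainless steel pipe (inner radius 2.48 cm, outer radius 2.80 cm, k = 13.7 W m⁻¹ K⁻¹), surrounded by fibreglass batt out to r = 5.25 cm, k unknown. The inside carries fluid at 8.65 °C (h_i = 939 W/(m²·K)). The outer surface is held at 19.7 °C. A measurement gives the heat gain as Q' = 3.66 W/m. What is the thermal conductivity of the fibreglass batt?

k = 0.0332 W/m·K

ΣR = ΔT/Q' = |8.65 − 19.7|/3.66 = 3.019 m·K/W
Known resistances:
  R'_conv,in = 1/(2πr h) = 1/(2π·0.0248·939) = 0.006834 m·K/W
  R'_stainless steel = ln(0.0280/0.0248)/(2πk) = 0.1214/(2π·13.7) = 0.001410 m·K/W
R_fibreglass batt = ΣR − ΣR_known = 3.019 − 0.008244 = 3.011 m·K/W
ln(r₂/r₁)/(2πk) = 3.011 ⇒ k = 0.6286/(2π·3.011) = 0.0332 W/m·K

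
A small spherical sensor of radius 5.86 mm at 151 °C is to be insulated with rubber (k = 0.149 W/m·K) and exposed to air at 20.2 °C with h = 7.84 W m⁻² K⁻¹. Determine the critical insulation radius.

r_cr = 3.80 cm

For a sphere, r_cr = 2k_ins/h = 2·0.149/7.84 = 0.0380 m = 3.80 cm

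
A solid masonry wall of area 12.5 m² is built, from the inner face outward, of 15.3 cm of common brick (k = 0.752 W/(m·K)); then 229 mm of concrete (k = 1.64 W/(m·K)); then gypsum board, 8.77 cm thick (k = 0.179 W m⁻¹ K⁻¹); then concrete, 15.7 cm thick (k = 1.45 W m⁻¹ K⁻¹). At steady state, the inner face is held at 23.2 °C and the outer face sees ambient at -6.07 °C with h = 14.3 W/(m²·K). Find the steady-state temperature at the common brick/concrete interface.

T = 17.3 °C

Resistance network (inner→outer):
  R_common brick = L/(kA) = 0.153/(0.752·12.5) = 0.01628 K/W
  R_concrete = L/(kA) = 0.229/(1.64·12.5) = 0.01117 K/W
  R_gypsum board = L/(kA) = 0.0877/(0.179·12.5) = 0.03920 K/W
  R_concrete = L/(kA) = 0.157/(1.45·12.5) = 0.008662 K/W
  R_conv,out = 1/(hA) = 1/(14.3·12.5) = 0.005594 K/W
ΣR = 0.01628 + 0.01117 + 0.03920 + 0.008662 + 0.005594 = 0.08091 K/W
Q = ΔT/ΣR = (23.2 °C − -6.07 °C)/0.08091 = 361.8 W
From the inner boundary to the common brick/concrete interface, ΣR_partial = 0.01628 K/W.
T_interface = T_in − Q·ΣR_partial = 23.2 °C − (361.8)(0.01628) = 17.3 °C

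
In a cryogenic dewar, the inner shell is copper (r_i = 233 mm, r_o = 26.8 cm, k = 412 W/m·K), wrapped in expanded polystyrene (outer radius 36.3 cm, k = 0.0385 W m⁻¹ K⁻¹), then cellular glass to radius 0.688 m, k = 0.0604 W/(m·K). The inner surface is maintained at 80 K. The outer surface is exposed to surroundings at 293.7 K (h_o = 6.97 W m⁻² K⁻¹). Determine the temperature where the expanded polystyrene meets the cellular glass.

T = 194.8 K

Series thermal resistances, inner to outer:
  R_copper = (1/0.233 − 1/0.268)/(4πk) = 0.5605/(4π·412) = 1.083×10^-4 K/W
  R_expanded polystyrene = (1/0.268 − 1/0.363)/(4πk) = 0.9765/(4π·0.0385) = 2.018 K/W
  R_cellular glass = (1/0.363 − 1/0.688)/(4πk) = 1.301/(4π·0.0604) = 1.715 K/W
  R_conv,out = 1/(4πr²h) = 1/(4π·0.688²·6.97) = 0.02412 K/W
ΣR = 1.083×10^-4 + 2.018 + 1.715 + 0.02412 = 3.757 K/W
Q = ΔT/ΣR = (80 K − 293.7 K)/3.757 = -56.88 W
From the inner boundary to the expanded polystyrene/cellular glass interface, ΣR_partial = 2.018 K/W.
T_interface = T_in − Q·ΣR_partial = 80 K − (-56.88)(2.018) = 194.8 K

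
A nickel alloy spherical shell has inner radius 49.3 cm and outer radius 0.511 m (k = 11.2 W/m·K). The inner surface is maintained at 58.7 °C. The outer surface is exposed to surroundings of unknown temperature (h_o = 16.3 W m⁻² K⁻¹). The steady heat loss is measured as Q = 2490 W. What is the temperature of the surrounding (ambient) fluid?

Series resistances:
  R_nickel alloy = (1/0.493 − 1/0.511)/(4πk) = 0.07145/(4π·11.2) = 5.077×10^-4 K/W
  R_conv,out = 1/(4πr²h) = 1/(4π·0.511²·16.3) = 0.01870 K/W
ΣR = 0.01920 K/W
ΔT = Q·ΣR = 2490 × 0.01920 = 47.81 K
Heat flows outward, so T_out = T_in − ΔT = 58.7 − 47.81 = 10.9 °C

T_out = 10.9 °C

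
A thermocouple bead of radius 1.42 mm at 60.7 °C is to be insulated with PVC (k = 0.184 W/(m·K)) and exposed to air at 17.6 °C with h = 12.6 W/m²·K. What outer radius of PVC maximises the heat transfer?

r_cr = 2.92 cm

For a sphere, r_cr = 2k_ins/h = 2·0.184/12.6 = 0.0292 m = 2.92 cm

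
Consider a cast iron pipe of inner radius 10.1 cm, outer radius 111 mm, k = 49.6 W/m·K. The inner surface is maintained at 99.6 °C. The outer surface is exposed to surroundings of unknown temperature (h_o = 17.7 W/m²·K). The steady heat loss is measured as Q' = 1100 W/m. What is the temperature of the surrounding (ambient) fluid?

T_out = 10.2 °C

Sum the resistances:
  R'_cast iron = ln(0.111/0.101)/(2πk) = 0.09441/(2π·49.6) = 3.029×10^-4 m·K/W
  R'_conv,out = 1/(2πr h) = 1/(2π·0.111·17.7) = 0.08101 m·K/W
ΣR = 0.08131 m·K/W
ΔT = Q'·ΣR = 1100 × 0.08131 = 89.44 K
Heat flows outward, so T_out = T_in − ΔT = 99.6 − 89.44 = 10.2 °C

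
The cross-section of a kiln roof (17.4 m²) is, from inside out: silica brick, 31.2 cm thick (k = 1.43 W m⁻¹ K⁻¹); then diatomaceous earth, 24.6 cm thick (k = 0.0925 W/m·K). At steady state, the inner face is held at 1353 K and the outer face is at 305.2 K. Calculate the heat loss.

Resistance network (inner→outer):
  R_silica brick = L/(kA) = 0.312/(1.43·17.4) = 0.01254 K/W
  R_diatomaceous earth = L/(kA) = 0.246/(0.0925·17.4) = 0.1528 K/W
ΣR = 0.01254 + 0.1528 = 0.1653 K/W
Q = ΔT/ΣR = (1353 K − 305.2 K)/0.1653 = 6340 W

Q = 6340 W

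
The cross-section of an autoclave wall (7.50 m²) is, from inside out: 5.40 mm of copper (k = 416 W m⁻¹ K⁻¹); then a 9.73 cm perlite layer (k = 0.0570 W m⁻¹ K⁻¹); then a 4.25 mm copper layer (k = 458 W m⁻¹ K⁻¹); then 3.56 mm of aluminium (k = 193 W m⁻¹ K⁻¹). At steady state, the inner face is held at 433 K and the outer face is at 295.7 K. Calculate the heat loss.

Treat each layer as a resistance in series:
  R_copper = L/(kA) = 0.00540/(416·7.50) = 1.731×10^-6 K/W
  R_perlite = L/(kA) = 0.0973/(0.0570·7.50) = 0.2276 K/W
  R_copper = L/(kA) = 0.00425/(458·7.50) = 1.237×10^-6 K/W
  R_aluminium = L/(kA) = 0.00356/(193·7.50) = 2.459×10^-6 K/W
ΣR = 1.731×10^-6 + 0.2276 + 1.237×10^-6 + 2.459×10^-6 = 0.2276 K/W
Q = ΔT/ΣR = (433 K − 295.7 K)/0.2276 = 603 W

Q = 603 W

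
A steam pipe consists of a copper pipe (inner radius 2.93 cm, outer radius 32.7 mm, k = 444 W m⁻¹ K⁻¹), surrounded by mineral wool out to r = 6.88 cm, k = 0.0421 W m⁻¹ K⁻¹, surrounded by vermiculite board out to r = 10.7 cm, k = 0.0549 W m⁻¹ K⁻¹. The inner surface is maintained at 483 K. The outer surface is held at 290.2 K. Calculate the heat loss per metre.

Q' = 47.1 W/m

Treat each layer as a resistance in series:
  R'_copper = ln(0.0327/0.0293)/(2πk) = 0.1098/(2π·444) = 3.935×10^-5 m·K/W
  R'_mineral wool = ln(0.0688/0.0327)/(2πk) = 0.7438/(2π·0.0421) = 2.812 m·K/W
  R'_vermiculite board = ln(0.107/0.0688)/(2πk) = 0.4416/(2π·0.0549) = 1.280 m·K/W
ΣR = 3.935×10^-5 + 2.812 + 1.280 = 4.092 m·K/W
Q' = ΔT/ΣR = (483 K − 290.2 K)/4.092 = 47.1 W/m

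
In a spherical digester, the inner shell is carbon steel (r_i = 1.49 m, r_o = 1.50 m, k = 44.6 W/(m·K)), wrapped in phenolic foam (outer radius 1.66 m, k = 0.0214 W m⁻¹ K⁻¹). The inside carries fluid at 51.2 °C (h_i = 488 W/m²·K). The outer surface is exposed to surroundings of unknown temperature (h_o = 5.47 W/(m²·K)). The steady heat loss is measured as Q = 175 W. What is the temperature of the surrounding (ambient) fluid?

Series resistances:
  R_conv,in = 1/(4πr²h) = 1/(4π·1.49²·488) = 7.345×10^-5 K/W
  R_carbon steel = (1/1.49 − 1/1.50)/(4πk) = 0.004474/(4π·44.6) = 7.983×10^-6 K/W
  R_phenolic foam = (1/1.50 − 1/1.66)/(4πk) = 0.06426/(4π·0.0214) = 0.2389 K/W
  R_conv,out = 1/(4πr²h) = 1/(4π·1.66²·5.47) = 0.005279 K/W
ΣR = 0.2443 K/W
ΔT = Q·ΣR = 175 × 0.2443 = 42.75 K
Heat flows outward, so T_out = T_in − ΔT = 51.2 − 42.75 = 8.45 °C

T_out = 8.45 °C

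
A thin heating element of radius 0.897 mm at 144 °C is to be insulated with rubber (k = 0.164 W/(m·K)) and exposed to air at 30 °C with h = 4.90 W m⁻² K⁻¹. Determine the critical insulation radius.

r_cr = 3.35 cm

For a cylinder, r_cr = k_ins/h = 0.164/4.90 = 0.0335 m = 3.35 cm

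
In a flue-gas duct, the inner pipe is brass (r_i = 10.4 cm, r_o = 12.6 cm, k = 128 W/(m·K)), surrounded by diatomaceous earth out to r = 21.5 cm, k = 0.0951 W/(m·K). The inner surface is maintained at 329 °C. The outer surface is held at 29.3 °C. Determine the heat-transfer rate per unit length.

Resistance network (inner→outer):
  R'_brass = ln(0.126/0.104)/(2πk) = 0.1919/(2π·128) = 2.386×10^-4 m·K/W
  R'_diatomaceous earth = ln(0.215/0.126)/(2πk) = 0.5344/(2π·0.0951) = 0.8943 m·K/W
ΣR = 2.386×10^-4 + 0.8943 = 0.8945 m·K/W
Q' = ΔT/ΣR = (329 °C − 29.3 °C)/0.8945 = 335 W/m

Q' = 335 W/m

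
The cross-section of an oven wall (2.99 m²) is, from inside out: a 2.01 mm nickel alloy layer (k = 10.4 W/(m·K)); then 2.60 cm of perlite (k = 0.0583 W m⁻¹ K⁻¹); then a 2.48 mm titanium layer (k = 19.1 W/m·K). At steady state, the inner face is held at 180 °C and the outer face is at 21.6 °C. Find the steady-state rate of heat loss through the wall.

Q = 1060 W

Resistance network (inner→outer):
  R_nickel alloy = L/(kA) = 0.00201/(10.4·2.99) = 6.464×10^-5 K/W
  R_perlite = L/(kA) = 0.0260/(0.0583·2.99) = 0.1492 K/W
  R_titanium = L/(kA) = 0.00248/(19.1·2.99) = 4.343×10^-5 K/W
ΣR = 6.464×10^-5 + 0.1492 + 4.343×10^-5 = 0.1493 K/W
Q = ΔT/ΣR = (180 °C − 21.6 °C)/0.1493 = 1060 W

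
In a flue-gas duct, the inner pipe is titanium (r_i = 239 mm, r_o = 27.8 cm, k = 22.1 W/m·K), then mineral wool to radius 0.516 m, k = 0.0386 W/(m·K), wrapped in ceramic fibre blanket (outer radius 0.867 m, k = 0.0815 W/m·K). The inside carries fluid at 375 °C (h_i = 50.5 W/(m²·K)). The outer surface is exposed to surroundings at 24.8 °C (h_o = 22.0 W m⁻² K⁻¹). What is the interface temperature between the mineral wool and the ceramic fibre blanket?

Series thermal resistances, inner to outer:
  R'_conv,in = 1/(2πr h) = 1/(2π·0.239·50.5) = 0.01319 m·K/W
  R'_titanium = ln(0.278/0.239)/(2πk) = 0.1512/(2π·22.1) = 0.001089 m·K/W
  R'_mineral wool = ln(0.516/0.278)/(2πk) = 0.6185/(2π·0.0386) = 2.550 m·K/W
  R'_ceramic fibre blanket = ln(0.867/0.516)/(2πk) = 0.5189/(2π·0.0815) = 1.013 m·K/W
  R'_conv,out = 1/(2πr h) = 1/(2π·0.867·22.0) = 0.008344 m·K/W
ΣR = 0.01319 + 0.001089 + 2.550 + 1.013 + 0.008344 = 3.586 m·K/W
Q' = ΔT/ΣR = (375 °C − 24.8 °C)/3.586 = 97.66 W/m
From the inner boundary to the mineral wool/ceramic fibre blanket interface, ΣR_partial = 2.564 m·K/W.
T_interface = T_in − Q'·ΣR_partial = 375 °C − (97.66)(2.564) = 125 °C

T = 125 °C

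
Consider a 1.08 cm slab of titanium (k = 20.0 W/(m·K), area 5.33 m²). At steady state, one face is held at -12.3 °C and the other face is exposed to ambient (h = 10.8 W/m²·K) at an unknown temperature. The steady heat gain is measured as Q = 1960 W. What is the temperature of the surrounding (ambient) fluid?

T_out = 21.9 °C

Series resistances:
  R_titanium = L/(kA) = 0.0108/(20.0·5.33) = 1.013×10^-4 K/W
  R_conv,out = 1/(hA) = 1/(10.8·5.33) = 0.01737 K/W
ΣR = 0.01747 K/W
ΔT = Q·ΣR = 1960 × 0.01747 = 34.24 K
Heat flows inward, so T_out = T_in + ΔT = -12.3 + 34.24 = 21.9 °C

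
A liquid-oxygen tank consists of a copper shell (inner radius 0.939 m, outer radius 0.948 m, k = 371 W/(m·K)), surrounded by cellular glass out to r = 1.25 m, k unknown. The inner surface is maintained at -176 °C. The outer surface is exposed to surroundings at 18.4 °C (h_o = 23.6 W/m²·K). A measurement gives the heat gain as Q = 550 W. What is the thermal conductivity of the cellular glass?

k = 0.0577 W/m·K

ΣR = ΔT/Q = |-176 − 18.4|/550 = 0.3535 K/W
Known resistances:
  R_copper = (1/0.939 − 1/0.948)/(4πk) = 0.01011/(4π·371) = 2.169×10^-6 K/W
  R_conv,out = 1/(4πr²h) = 1/(4π·1.25²·23.6) = 0.002158 K/W
R_cellular glass = ΣR − ΣR_known = 0.3535 − 0.002160 = 0.3513 K/W
(1/r₁−1/r₂)/(4πk) = 0.3513 ⇒ k = 0.2549/(4π·0.3513) = 0.0577 W/m·K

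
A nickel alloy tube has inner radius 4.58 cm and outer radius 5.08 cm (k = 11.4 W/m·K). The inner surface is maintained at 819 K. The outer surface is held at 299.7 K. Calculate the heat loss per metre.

Q' = 2πk·ΔT/ln(r₂/r₁) = 2π × 11.4 × 519.3 / ln(0.0508/0.0458) = 3.59×10^5 W/m

Q' = 3.59×10^5 W/m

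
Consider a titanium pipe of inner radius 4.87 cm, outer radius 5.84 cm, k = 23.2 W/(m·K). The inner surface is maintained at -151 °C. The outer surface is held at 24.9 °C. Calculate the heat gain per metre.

Q' = 1.41×10^5 W/m

Q' = 2πk·ΔT/ln(r₂/r₁) = 2π × 23.2 × 175.9 / ln(0.0584/0.0487) = 1.41×10^5 W/m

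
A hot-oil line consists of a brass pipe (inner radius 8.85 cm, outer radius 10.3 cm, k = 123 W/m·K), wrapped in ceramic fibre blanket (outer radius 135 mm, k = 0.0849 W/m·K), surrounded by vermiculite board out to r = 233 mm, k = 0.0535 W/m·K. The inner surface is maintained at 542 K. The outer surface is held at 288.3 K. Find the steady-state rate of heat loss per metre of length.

Resistance network (inner→outer):
  R'_brass = ln(0.103/0.0885)/(2πk) = 0.1517/(2π·123) = 1.963×10^-4 m·K/W
  R'_ceramic fibre blanket = ln(0.135/0.103)/(2πk) = 0.2705/(2π·0.0849) = 0.5072 m·K/W
  R'_vermiculite board = ln(0.233/0.135)/(2πk) = 0.5458/(2π·0.0535) = 1.624 m·K/W
ΣR = 1.963×10^-4 + 0.5072 + 1.624 = 2.131 m·K/W
Q' = ΔT/ΣR = (542 K − 288.3 K)/2.131 = 119 W/m

Q' = 119 W/m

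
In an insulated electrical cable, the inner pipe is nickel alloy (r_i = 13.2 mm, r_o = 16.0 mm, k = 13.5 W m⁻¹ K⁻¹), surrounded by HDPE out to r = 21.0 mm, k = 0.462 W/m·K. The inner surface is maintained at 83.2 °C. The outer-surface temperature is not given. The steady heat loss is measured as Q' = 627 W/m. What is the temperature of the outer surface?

T_out = 23.0 °C

Sum the resistances:
  R'_nickel alloy = ln(0.0160/0.0132)/(2πk) = 0.1924/(2π·13.5) = 0.002268 m·K/W
  R'_HDPE = ln(0.0210/0.0160)/(2πk) = 0.2719/(2π·0.462) = 0.09368 m·K/W
ΣR = 0.09595 m·K/W
ΔT = Q'·ΣR = 627 × 0.09595 = 60.16 K
Heat flows outward, so T_out = T_in − ΔT = 83.2 − 60.16 = 23.0 °C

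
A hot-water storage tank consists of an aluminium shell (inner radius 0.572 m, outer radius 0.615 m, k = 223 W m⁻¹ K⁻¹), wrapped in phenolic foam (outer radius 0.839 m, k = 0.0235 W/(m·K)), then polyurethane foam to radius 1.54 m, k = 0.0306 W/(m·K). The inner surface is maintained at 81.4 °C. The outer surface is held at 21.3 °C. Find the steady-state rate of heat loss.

Q = 20.9 W

Series thermal resistances, inner to outer:
  R_aluminium = (1/0.572 − 1/0.615)/(4πk) = 0.1222/(4π·223) = 4.362×10^-5 K/W
  R_phenolic foam = (1/0.615 − 1/0.839)/(4πk) = 0.4341/(4π·0.0235) = 1.470 K/W
  R_polyurethane foam = (1/0.839 − 1/1.54)/(4πk) = 0.5425/(4π·0.0306) = 1.411 K/W
ΣR = 4.362×10^-5 + 1.470 + 1.411 = 2.881 K/W
Q = ΔT/ΣR = (81.4 °C − 21.3 °C)/2.881 = 20.9 W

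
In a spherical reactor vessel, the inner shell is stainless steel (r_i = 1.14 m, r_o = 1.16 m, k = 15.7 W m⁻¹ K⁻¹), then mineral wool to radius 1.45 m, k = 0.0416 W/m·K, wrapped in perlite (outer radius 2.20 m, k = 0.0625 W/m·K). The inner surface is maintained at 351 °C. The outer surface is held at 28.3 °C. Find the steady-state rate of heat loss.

Q = 513 W

Resistance network (inner→outer):
  R_stainless steel = (1/1.14 − 1/1.16)/(4πk) = 0.01512/(4π·15.7) = 7.666×10^-5 K/W
  R_mineral wool = (1/1.16 − 1/1.45)/(4πk) = 0.1724/(4π·0.0416) = 0.3298 K/W
  R_perlite = (1/1.45 − 1/2.20)/(4πk) = 0.2351/(4π·0.0625) = 0.2994 K/W
ΣR = 7.666×10^-5 + 0.3298 + 0.2994 = 0.6293 K/W
Q = ΔT/ΣR = (351 °C − 28.3 °C)/0.6293 = 513 W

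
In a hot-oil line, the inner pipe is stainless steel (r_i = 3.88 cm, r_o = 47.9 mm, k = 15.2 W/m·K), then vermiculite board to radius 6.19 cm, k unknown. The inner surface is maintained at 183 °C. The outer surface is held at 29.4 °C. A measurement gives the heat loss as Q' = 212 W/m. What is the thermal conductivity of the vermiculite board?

ΣR = ΔT/Q' = |183 − 29.4|/212 = 0.7245 m·K/W
Known resistances:
  R'_stainless steel = ln(0.0479/0.0388)/(2πk) = 0.2107/(2π·15.2) = 0.002206 m·K/W
R_vermiculite board = ΣR − ΣR_known = 0.7245 − 0.002206 = 0.7223 m·K/W
ln(r₂/r₁)/(2πk) = 0.7223 ⇒ k = 0.2564/(2π·0.7223) = 0.0565 W/m·K

k = 0.0565 W/m·K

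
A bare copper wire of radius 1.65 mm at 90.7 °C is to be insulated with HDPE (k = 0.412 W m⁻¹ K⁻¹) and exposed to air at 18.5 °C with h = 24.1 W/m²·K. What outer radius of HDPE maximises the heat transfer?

r_cr = 1.71 cm

For a cylinder, r_cr = k_ins/h = 0.412/24.1 = 0.0171 m = 1.71 cm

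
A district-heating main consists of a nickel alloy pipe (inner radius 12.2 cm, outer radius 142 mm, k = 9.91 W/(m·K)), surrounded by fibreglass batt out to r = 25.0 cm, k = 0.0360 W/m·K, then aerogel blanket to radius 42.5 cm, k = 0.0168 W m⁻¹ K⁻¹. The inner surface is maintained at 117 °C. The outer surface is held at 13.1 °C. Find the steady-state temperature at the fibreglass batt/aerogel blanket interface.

T = 82.5 °C

Treat each layer as a resistance in series:
  R'_nickel alloy = ln(0.142/0.122)/(2πk) = 0.1518/(2π·9.91) = 0.002438 m·K/W
  R'_fibreglass batt = ln(0.250/0.142)/(2πk) = 0.5656/(2π·0.0360) = 2.501 m·K/W
  R'_aerogel blanket = ln(0.425/0.250)/(2πk) = 0.5306/(2π·0.0168) = 5.027 m·K/W
ΣR = 0.002438 + 2.501 + 5.027 = 7.530 m·K/W
Q' = ΔT/ΣR = (117 °C − 13.1 °C)/7.530 = 13.80 W/m
From the inner boundary to the fibreglass batt/aerogel blanket interface, ΣR_partial = 2.503 m·K/W.
T_interface = T_in − Q'·ΣR_partial = 117 °C − (13.80)(2.503) = 82.5 °C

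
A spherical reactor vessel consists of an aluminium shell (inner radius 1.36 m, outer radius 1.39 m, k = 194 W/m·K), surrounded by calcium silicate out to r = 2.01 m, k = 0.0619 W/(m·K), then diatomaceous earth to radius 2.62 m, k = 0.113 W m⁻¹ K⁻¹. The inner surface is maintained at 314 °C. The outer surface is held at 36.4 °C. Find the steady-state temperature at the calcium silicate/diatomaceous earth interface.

T = 98.1 °C

Treat each layer as a resistance in series:
  R_aluminium = (1/1.36 − 1/1.39)/(4πk) = 0.01587/(4π·194) = 6.510×10^-6 K/W
  R_calcium silicate = (1/1.39 − 1/2.01)/(4πk) = 0.2219/(4π·0.0619) = 0.2853 K/W
  R_diatomaceous earth = (1/2.01 − 1/2.62)/(4πk) = 0.1158/(4π·0.113) = 0.08157 K/W
ΣR = 6.510×10^-6 + 0.2853 + 0.08157 = 0.3669 K/W
Q = ΔT/ΣR = (314 °C − 36.4 °C)/0.3669 = 756.6 W
From the inner boundary to the calcium silicate/diatomaceous earth interface, ΣR_partial = 0.2853 K/W.
T_interface = T_in − Q·ΣR_partial = 314 °C − (756.6)(0.2853) = 98.1 °C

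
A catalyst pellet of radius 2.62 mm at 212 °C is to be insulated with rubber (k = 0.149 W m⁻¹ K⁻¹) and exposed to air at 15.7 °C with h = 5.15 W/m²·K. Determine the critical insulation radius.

r_cr = 5.79 cm

For a sphere, r_cr = 2k_ins/h = 2·0.149/5.15 = 0.0579 m = 5.79 cm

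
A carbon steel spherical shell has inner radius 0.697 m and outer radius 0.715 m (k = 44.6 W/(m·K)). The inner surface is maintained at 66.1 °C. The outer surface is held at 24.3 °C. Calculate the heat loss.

Q = 4πk·ΔT/(1/r₁ − 1/r₂) = 4π × 44.6 × 41.8 / (1/0.697 − 1/0.715) = 6.49×10^5 W

Q = 649 kW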